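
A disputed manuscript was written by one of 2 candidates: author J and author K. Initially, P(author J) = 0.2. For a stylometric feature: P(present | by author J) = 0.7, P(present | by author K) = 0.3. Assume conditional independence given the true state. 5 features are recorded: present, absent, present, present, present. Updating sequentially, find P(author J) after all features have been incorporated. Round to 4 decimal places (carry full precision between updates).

0.7605

After 'present': P(author J) = 0.7·0.2000 / (0.7·0.2000 + 0.3·0.8000) ≈ 0.3684
After 'absent': P(author J) = 0.3·0.3684 / (0.3·0.3684 + 0.7·0.6316) ≈ 0.2000
After 'present': P(author J) = 0.7·0.2000 / (0.7·0.2000 + 0.3·0.8000) ≈ 0.3684
After 'present': P(author J) = 0.7·0.3684 / (0.7·0.3684 + 0.3·0.6316) ≈ 0.5765
After 'present': P(author J) = 0.7·0.5765 / (0.7·0.5765 + 0.3·0.4235) ≈ 0.7605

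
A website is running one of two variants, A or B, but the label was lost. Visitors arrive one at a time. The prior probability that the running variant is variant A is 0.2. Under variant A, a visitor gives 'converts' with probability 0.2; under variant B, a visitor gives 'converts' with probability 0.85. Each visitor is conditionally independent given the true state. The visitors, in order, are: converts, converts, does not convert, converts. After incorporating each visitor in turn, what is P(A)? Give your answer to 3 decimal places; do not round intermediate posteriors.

0.017

After 'converts': P(A) = 0.2·0.2000 / (0.2·0.2000 + 0.85·0.8000) ≈ 0.0556
After 'converts': P(A) = 0.2·0.0556 / (0.2·0.0556 + 0.85·0.9444) ≈ 0.0137
After 'does not convert': P(A) = 0.8·0.0137 / (0.8·0.0137 + 0.15·0.9863) ≈ 0.0687
After 'converts': P(A) = 0.2·0.0687 / (0.2·0.0687 + 0.85·0.9313) ≈ 0.0171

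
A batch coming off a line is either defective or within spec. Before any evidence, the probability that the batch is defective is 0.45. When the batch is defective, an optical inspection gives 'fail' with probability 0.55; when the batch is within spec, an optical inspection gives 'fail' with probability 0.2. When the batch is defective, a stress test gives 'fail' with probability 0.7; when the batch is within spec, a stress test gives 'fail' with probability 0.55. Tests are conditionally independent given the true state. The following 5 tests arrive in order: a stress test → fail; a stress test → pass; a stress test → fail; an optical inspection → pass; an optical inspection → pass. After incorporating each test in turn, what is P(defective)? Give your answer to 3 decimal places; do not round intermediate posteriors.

0.218

After a stress test='fail': P(defective) = 0.7·0.4500 / (0.7·0.4500 + 0.55·0.5500) ≈ 0.5101
After a stress test='pass': P(defective) = 0.3·0.5101 / (0.3·0.5101 + 0.45·0.4899) ≈ 0.4098
After a stress test='fail': P(defective) = 0.7·0.4098 / (0.7·0.4098 + 0.55·0.5902) ≈ 0.4691
After an optical inspection='pass': P(defective) = 0.45·0.4691 / (0.45·0.4691 + 0.8·0.5309) ≈ 0.3320
After an optical inspection='pass': P(defective) = 0.45·0.3320 / (0.45·0.3320 + 0.8·0.6680) ≈ 0.2185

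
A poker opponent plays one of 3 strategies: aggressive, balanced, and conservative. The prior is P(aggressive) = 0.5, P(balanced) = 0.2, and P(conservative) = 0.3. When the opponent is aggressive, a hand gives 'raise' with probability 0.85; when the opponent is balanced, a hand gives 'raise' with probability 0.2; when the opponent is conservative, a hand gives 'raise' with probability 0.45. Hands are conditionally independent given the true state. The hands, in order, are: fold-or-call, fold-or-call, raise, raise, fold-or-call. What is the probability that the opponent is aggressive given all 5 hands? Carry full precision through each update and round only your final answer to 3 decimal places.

Apply Bayes' rule sequentially, carrying P(aggressive) forward.
After 'fold-or-call': normaliser = 0.15·0.5000 + 0.8·0.2000 + 0.55·0.3000; P(aggressive) ≈ 0.1875, P(balanced) ≈ 0.4000, P(conservative) ≈ 0.4125
After 'fold-or-call': normaliser = 0.15·0.1875 + 0.8·0.4000 + 0.55·0.4125; P(aggressive) ≈ 0.0489, P(balanced) ≈ 0.5565, P(conservative) ≈ 0.3946
After 'raise': normaliser = 0.85·0.0489 + 0.2·0.5565 + 0.45·0.3946; P(aggressive) ≈ 0.1258, P(balanced) ≈ 0.3368, P(conservative) ≈ 0.5373
After 'raise': normaliser = 0.85·0.1258 + 0.2·0.3368 + 0.45·0.5373; P(aggressive) ≈ 0.2570, P(balanced) ≈ 0.1619, P(conservative) ≈ 0.5811
After 'fold-or-call': normaliser = 0.15·0.2570 + 0.8·0.1619 + 0.55·0.5811; P(aggressive) ≈ 0.0791, P(balanced) ≈ 0.2656, P(conservative) ≈ 0.6554

0.079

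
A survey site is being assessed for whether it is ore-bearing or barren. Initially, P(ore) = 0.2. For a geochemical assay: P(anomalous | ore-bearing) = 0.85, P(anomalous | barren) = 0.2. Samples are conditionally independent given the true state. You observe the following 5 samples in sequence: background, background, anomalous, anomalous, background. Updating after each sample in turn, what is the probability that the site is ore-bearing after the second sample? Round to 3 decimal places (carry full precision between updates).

After 'background': P(ore) = 0.15·0.2000 / (0.15·0.2000 + 0.8·0.8000) ≈ 0.0448
After 'background': P(ore) = 0.15·0.0448 / (0.15·0.0448 + 0.8·0.9552) ≈ 0.0087

0.009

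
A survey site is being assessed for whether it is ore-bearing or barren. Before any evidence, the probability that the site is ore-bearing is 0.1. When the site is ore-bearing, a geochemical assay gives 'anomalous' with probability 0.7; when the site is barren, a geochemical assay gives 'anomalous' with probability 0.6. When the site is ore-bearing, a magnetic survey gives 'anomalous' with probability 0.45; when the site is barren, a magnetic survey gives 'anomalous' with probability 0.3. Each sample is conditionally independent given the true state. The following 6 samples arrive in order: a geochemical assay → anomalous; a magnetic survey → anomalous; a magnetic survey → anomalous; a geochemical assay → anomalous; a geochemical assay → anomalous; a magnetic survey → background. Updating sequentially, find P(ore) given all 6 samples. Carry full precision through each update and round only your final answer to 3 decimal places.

Each posterior becomes the prior for the next update.
After a geochemical assay='anomalous': P(ore) = 0.7·0.1000 / (0.7·0.1000 + 0.6·0.9000) ≈ 0.1148
After a magnetic survey='anomalous': P(ore) = 0.45·0.1148 / (0.45·0.1148 + 0.3·0.8852) ≈ 0.1628
After a magnetic survey='anomalous': P(ore) = 0.45·0.1628 / (0.45·0.1628 + 0.3·0.8372) ≈ 0.2258
After a geochemical assay='anomalous': P(ore) = 0.7·0.2258 / (0.7·0.2258 + 0.6·0.7742) ≈ 0.2539
After a geochemical assay='anomalous': P(ore) = 0.7·0.2539 / (0.7·0.2539 + 0.6·0.7461) ≈ 0.2842
After a magnetic survey='background': P(ore) = 0.55·0.2842 / (0.55·0.2842 + 0.7·0.7158) ≈ 0.2378

0.238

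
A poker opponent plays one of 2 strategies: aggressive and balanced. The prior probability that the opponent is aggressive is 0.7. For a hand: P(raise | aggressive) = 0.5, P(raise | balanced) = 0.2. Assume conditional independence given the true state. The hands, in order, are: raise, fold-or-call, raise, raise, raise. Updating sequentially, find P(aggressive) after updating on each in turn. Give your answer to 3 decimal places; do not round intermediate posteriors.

After 'raise': P(aggressive) = 0.5·0.7000 / (0.5·0.7000 + 0.2·0.3000) ≈ 0.8537
After 'fold-or-call': P(aggressive) = 0.5·0.8537 / (0.5·0.8537 + 0.8·0.1463) ≈ 0.7848
After 'raise': P(aggressive) = 0.5·0.7848 / (0.5·0.7848 + 0.2·0.2152) ≈ 0.9011
After 'raise': P(aggressive) = 0.5·0.9011 / (0.5·0.9011 + 0.2·0.0989) ≈ 0.9580
After 'raise': P(aggressive) = 0.5·0.9580 / (0.5·0.9580 + 0.2·0.0420) ≈ 0.9827

0.983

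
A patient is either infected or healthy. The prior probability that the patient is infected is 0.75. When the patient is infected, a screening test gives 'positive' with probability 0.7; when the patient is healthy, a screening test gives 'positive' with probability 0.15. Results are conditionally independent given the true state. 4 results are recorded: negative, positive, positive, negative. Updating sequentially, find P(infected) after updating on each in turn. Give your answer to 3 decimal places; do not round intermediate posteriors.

0.891

After 'negative': P(infected) = 0.3·0.7500 / (0.3·0.7500 + 0.85·0.2500) ≈ 0.5143
After 'positive': P(infected) = 0.7·0.5143 / (0.7·0.5143 + 0.15·0.4857) ≈ 0.8317
After 'positive': P(infected) = 0.7·0.8317 / (0.7·0.8317 + 0.15·0.1683) ≈ 0.9584
After 'negative': P(infected) = 0.3·0.9584 / (0.3·0.9584 + 0.85·0.0416) ≈ 0.8906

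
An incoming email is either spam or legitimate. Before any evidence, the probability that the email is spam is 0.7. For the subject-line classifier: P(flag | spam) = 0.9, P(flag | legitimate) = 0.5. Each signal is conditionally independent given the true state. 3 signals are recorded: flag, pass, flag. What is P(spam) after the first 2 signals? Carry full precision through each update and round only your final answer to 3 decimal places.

0.457

After 'flag': P(spam) = 0.9·0.7000 / (0.9·0.7000 + 0.5·0.3000) ≈ 0.8077
After 'pass': P(spam) = 0.1·0.8077 / (0.1·0.8077 + 0.5·0.1923) ≈ 0.4565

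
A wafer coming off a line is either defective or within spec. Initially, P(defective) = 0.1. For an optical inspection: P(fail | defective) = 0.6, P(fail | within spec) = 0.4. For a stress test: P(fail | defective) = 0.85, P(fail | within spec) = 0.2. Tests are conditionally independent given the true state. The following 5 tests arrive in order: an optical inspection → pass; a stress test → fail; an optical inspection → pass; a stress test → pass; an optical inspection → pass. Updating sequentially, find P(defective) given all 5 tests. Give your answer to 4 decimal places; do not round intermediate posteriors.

After an optical inspection='pass': P(defective) = 0.4·0.1000 / (0.4·0.1000 + 0.6·0.9000) ≈ 0.0690
After a stress test='fail': P(defective) = 0.85·0.0690 / (0.85·0.0690 + 0.2·0.9310) ≈ 0.2394
After an optical inspection='pass': P(defective) = 0.4·0.2394 / (0.4·0.2394 + 0.6·0.7606) ≈ 0.1735
After a stress test='pass': P(defective) = 0.15·0.1735 / (0.15·0.1735 + 0.8·0.8265) ≈ 0.0379
After an optical inspection='pass': P(defective) = 0.4·0.0379 / (0.4·0.0379 + 0.6·0.9621) ≈ 0.0256

0.0256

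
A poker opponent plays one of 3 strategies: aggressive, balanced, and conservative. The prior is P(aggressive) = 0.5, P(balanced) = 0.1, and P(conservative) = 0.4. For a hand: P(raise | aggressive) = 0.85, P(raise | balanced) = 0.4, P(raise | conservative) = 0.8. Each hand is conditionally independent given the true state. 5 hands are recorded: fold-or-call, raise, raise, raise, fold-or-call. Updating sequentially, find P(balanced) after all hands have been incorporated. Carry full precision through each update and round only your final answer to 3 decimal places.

0.132

Apply Bayes' rule sequentially, carrying P(balanced) forward.
After 'fold-or-call': normaliser = 0.15·0.5000 + 0.6·0.1000 + 0.2·0.4000; P(aggressive) ≈ 0.3488, P(balanced) ≈ 0.2791, P(conservative) ≈ 0.3721
After 'raise': normaliser = 0.85·0.3488 + 0.4·0.2791 + 0.8·0.3721; P(aggressive) ≈ 0.4201, P(balanced) ≈ 0.1582, P(conservative) ≈ 0.4217
After 'raise': normaliser = 0.85·0.4201 + 0.4·0.1582 + 0.8·0.4217; P(aggressive) ≈ 0.4712, P(balanced) ≈ 0.0835, P(conservative) ≈ 0.4453
After 'raise': normaliser = 0.85·0.4712 + 0.4·0.0835 + 0.8·0.4453; P(aggressive) ≈ 0.5069, P(balanced) ≈ 0.0423, P(conservative) ≈ 0.4508
After 'fold-or-call': normaliser = 0.15·0.5069 + 0.6·0.0423 + 0.2·0.4508; P(aggressive) ≈ 0.3970, P(balanced) ≈ 0.1324, P(conservative) ≈ 0.4707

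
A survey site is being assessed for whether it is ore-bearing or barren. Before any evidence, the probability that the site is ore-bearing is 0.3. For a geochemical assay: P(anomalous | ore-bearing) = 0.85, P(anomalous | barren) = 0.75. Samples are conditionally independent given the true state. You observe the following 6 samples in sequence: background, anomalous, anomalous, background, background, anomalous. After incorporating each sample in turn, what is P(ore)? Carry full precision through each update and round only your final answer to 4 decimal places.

Apply Bayes' rule sequentially, carrying P(ore) forward.
After 'background': P(ore) = 0.15·0.3000 / (0.15·0.3000 + 0.25·0.7000) ≈ 0.2045
After 'anomalous': P(ore) = 0.85·0.2045 / (0.85·0.2045 + 0.75·0.7955) ≈ 0.2257
After 'anomalous': P(ore) = 0.85·0.2257 / (0.85·0.2257 + 0.75·0.7743) ≈ 0.2483
After 'background': P(ore) = 0.15·0.2483 / (0.15·0.2483 + 0.25·0.7517) ≈ 0.1654
After 'background': P(ore) = 0.15·0.1654 / (0.15·0.1654 + 0.25·0.8346) ≈ 0.1063
After 'anomalous': P(ore) = 0.85·0.1063 / (0.85·0.1063 + 0.75·0.8937) ≈ 0.1188

0.1188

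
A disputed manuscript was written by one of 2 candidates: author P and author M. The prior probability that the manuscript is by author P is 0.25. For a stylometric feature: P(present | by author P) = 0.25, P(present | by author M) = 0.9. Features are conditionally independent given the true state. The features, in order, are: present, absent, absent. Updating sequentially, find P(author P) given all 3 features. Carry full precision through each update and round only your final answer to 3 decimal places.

Each posterior becomes the prior for the next update.
After 'present': P(author P) = 0.25·0.2500 / (0.25·0.2500 + 0.9·0.7500) ≈ 0.0847
After 'absent': P(author P) = 0.75·0.0847 / (0.75·0.0847 + 0.1·0.9153) ≈ 0.4098
After 'absent': P(author P) = 0.75·0.4098 / (0.75·0.4098 + 0.1·0.5902) ≈ 0.8389

0.839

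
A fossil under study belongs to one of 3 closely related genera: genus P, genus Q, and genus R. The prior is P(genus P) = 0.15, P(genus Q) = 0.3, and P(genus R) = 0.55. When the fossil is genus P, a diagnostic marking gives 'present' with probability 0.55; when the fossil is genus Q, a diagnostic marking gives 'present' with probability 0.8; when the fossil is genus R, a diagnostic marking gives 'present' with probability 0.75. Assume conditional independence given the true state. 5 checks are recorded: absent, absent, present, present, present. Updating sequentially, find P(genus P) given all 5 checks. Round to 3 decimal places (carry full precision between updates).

Apply Bayes' rule sequentially, carrying P(genus P) forward.
After 'absent': normaliser = 0.45·0.1500 + 0.2·0.3000 + 0.25·0.5500; P(genus P) ≈ 0.2547, P(genus Q) ≈ 0.2264, P(genus R) ≈ 0.5189
After 'absent': normaliser = 0.45·0.2547 + 0.2·0.2264 + 0.25·0.5189; P(genus P) ≈ 0.3958, P(genus Q) ≈ 0.1564, P(genus R) ≈ 0.4479
After 'present': normaliser = 0.55·0.3958 + 0.8·0.1564 + 0.75·0.4479; P(genus P) ≈ 0.3207, P(genus Q) ≈ 0.1843, P(genus R) ≈ 0.4950
After 'present': normaliser = 0.55·0.3207 + 0.8·0.1843 + 0.75·0.4950; P(genus P) ≈ 0.2538, P(genus Q) ≈ 0.2121, P(genus R) ≈ 0.5341
After 'present': normaliser = 0.55·0.2538 + 0.8·0.2121 + 0.75·0.5341; P(genus P) ≈ 0.1966, P(genus Q) ≈ 0.2391, P(genus R) ≈ 0.5643

0.197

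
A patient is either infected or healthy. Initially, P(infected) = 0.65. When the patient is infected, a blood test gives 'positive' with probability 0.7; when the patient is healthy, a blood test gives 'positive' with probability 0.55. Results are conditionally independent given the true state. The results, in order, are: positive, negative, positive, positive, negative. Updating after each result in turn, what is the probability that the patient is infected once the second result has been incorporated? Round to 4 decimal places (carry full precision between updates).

0.6118

After 'positive': P(infected) = 0.7·0.6500 / (0.7·0.6500 + 0.55·0.3500) ≈ 0.7027
After 'negative': P(infected) = 0.3·0.7027 / (0.3·0.7027 + 0.45·0.2973) ≈ 0.6118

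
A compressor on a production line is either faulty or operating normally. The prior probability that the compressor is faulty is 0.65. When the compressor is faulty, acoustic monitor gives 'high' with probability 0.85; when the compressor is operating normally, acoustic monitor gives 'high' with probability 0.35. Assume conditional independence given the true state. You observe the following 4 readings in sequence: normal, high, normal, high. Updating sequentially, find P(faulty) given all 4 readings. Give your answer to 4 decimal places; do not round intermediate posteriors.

0.3684

After 'normal': P(faulty) = 0.15·0.6500 / (0.15·0.6500 + 0.65·0.3500) ≈ 0.3000
After 'high': P(faulty) = 0.85·0.3000 / (0.85·0.3000 + 0.35·0.7000) ≈ 0.5100
After 'normal': P(faulty) = 0.15·0.5100 / (0.15·0.5100 + 0.65·0.4900) ≈ 0.1937
After 'high': P(faulty) = 0.85·0.1937 / (0.85·0.1937 + 0.35·0.8063) ≈ 0.3684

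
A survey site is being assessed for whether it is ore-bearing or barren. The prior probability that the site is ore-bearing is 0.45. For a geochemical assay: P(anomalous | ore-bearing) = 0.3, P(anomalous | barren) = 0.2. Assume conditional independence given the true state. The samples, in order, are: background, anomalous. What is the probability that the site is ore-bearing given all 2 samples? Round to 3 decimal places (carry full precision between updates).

0.518

After 'background': P(ore) = 0.7·0.4500 / (0.7·0.4500 + 0.8·0.5500) ≈ 0.4172
After 'anomalous': P(ore) = 0.3·0.4172 / (0.3·0.4172 + 0.2·0.5828) ≈ 0.5178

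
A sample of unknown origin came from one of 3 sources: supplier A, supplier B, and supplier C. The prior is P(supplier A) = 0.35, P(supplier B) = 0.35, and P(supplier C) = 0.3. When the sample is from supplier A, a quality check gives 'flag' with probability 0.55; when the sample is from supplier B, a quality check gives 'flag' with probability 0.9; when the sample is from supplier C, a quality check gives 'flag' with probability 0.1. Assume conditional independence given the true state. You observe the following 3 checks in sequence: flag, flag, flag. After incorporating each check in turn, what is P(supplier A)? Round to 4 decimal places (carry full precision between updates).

0.1856

Apply Bayes' rule sequentially, carrying P(supplier A) forward.
After 'flag': normaliser = 0.55·0.3500 + 0.9·0.3500 + 0.1·0.3000; P(supplier A) ≈ 0.3581, P(supplier B) ≈ 0.5860, P(supplier C) ≈ 0.0558
After 'flag': normaliser = 0.55·0.3581 + 0.9·0.5860 + 0.1·0.0558; P(supplier A) ≈ 0.2698, P(supplier B) ≈ 0.7225, P(supplier C) ≈ 0.0076
After 'flag': normaliser = 0.55·0.2698 + 0.9·0.7225 + 0.1·0.0076; P(supplier A) ≈ 0.1856, P(supplier B) ≈ 0.8134, P(supplier C) ≈ 0.0010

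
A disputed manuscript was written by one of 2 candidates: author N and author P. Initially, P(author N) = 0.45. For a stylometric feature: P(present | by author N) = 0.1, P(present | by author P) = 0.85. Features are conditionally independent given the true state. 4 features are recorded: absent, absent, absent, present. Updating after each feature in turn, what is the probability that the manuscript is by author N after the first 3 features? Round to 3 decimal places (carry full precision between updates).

0.994

After 'absent': P(author N) = 0.9·0.4500 / (0.9·0.4500 + 0.15·0.5500) ≈ 0.8308
After 'absent': P(author N) = 0.9·0.8308 / (0.9·0.8308 + 0.15·0.1692) ≈ 0.9672
After 'absent': P(author N) = 0.9·0.9672 / (0.9·0.9672 + 0.15·0.0328) ≈ 0.9944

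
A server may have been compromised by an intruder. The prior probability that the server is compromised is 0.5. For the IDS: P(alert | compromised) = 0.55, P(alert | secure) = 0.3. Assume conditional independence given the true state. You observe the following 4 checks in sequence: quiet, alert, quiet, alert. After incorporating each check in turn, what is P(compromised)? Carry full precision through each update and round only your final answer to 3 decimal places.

After 'quiet': P(compromised) = 0.45·0.5000 / (0.45·0.5000 + 0.7·0.5000) ≈ 0.3913
After 'alert': P(compromised) = 0.55·0.3913 / (0.55·0.3913 + 0.3·0.6087) ≈ 0.5410
After 'quiet': P(compromised) = 0.45·0.5410 / (0.45·0.5410 + 0.7·0.4590) ≈ 0.4311
After 'alert': P(compromised) = 0.55·0.4311 / (0.55·0.4311 + 0.3·0.5689) ≈ 0.5814

0.581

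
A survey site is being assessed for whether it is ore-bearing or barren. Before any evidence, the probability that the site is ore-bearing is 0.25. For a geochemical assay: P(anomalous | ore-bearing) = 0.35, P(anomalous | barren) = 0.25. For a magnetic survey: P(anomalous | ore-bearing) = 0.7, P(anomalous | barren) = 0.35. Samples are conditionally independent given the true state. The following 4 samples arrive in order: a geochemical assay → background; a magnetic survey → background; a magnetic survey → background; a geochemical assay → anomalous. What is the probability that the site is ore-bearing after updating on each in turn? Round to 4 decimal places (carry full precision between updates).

After a geochemical assay='background': P(ore) = 0.65·0.2500 / (0.65·0.2500 + 0.75·0.7500) ≈ 0.2241
After a magnetic survey='background': P(ore) = 0.3·0.2241 / (0.3·0.2241 + 0.65·0.7759) ≈ 0.1176
After a magnetic survey='background': P(ore) = 0.3·0.1176 / (0.3·0.1176 + 0.65·0.8824) ≈ 0.0580
After a geochemical assay='anomalous': P(ore) = 0.35·0.0580 / (0.35·0.0580 + 0.25·0.9420) ≈ 0.0793

0.0793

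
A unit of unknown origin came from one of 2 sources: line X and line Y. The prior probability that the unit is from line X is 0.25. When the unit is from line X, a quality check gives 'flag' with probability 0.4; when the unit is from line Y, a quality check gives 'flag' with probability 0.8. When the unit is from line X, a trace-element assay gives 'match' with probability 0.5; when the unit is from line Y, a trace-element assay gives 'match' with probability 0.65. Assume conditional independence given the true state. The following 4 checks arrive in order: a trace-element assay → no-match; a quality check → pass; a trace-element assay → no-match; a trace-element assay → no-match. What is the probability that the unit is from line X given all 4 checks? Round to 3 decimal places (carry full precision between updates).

After a trace-element assay='no-match': P(line X) = 0.5·0.2500 / (0.5·0.2500 + 0.35·0.7500) ≈ 0.3226
After a quality check='pass': P(line X) = 0.6·0.3226 / (0.6·0.3226 + 0.2·0.6774) ≈ 0.5882
After a trace-element assay='no-match': P(line X) = 0.5·0.5882 / (0.5·0.5882 + 0.35·0.4118) ≈ 0.6711
After a trace-element assay='no-match': P(line X) = 0.5·0.6711 / (0.5·0.6711 + 0.35·0.3289) ≈ 0.7446

0.745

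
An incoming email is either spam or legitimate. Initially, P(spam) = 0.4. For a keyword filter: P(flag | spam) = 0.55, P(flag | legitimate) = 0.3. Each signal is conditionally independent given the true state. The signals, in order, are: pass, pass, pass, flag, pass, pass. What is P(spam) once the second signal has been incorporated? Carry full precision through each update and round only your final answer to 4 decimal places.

After 'pass': P(spam) = 0.45·0.4000 / (0.45·0.4000 + 0.7·0.6000) ≈ 0.3000
After 'pass': P(spam) = 0.45·0.3000 / (0.45·0.3000 + 0.7·0.7000) ≈ 0.2160

0.2160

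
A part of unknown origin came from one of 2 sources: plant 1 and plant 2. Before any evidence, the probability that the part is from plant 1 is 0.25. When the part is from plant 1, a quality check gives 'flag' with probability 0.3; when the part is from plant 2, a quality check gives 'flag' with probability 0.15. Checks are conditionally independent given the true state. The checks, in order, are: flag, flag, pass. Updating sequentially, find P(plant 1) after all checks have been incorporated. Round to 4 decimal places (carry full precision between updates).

0.5234

After 'flag': P(plant 1) = 0.3·0.2500 / (0.3·0.2500 + 0.15·0.7500) ≈ 0.4000
After 'flag': P(plant 1) = 0.3·0.4000 / (0.3·0.4000 + 0.15·0.6000) ≈ 0.5714
After 'pass': P(plant 1) = 0.7·0.5714 / (0.7·0.5714 + 0.85·0.4286) ≈ 0.5234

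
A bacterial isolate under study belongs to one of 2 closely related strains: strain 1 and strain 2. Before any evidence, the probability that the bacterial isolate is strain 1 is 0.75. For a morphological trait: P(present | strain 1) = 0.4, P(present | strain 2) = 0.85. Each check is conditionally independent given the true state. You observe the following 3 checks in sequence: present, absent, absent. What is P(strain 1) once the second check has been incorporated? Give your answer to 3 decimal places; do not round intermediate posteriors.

0.850

Apply Bayes' rule sequentially, carrying P(strain 1) forward.
After 'present': P(strain 1) = 0.4·0.7500 / (0.4·0.7500 + 0.85·0.2500) ≈ 0.5854
After 'absent': P(strain 1) = 0.6·0.5854 / (0.6·0.5854 + 0.15·0.4146) ≈ 0.8496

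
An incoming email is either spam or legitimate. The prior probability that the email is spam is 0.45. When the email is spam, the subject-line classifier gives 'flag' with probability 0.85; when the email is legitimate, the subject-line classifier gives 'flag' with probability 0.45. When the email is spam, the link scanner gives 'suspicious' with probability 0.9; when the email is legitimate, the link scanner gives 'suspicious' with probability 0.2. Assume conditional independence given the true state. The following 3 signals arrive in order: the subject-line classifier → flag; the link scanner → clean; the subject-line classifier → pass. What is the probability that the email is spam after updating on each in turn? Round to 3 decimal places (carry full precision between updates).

Each posterior becomes the prior for the next update.
After the subject-line classifier='flag': P(spam) = 0.85·0.4500 / (0.85·0.4500 + 0.45·0.5500) ≈ 0.6071
After the link scanner='clean': P(spam) = 0.1·0.6071 / (0.1·0.6071 + 0.8·0.3929) ≈ 0.1619
After the subject-line classifier='pass': P(spam) = 0.15·0.1619 / (0.15·0.1619 + 0.55·0.8381) ≈ 0.0500

0.050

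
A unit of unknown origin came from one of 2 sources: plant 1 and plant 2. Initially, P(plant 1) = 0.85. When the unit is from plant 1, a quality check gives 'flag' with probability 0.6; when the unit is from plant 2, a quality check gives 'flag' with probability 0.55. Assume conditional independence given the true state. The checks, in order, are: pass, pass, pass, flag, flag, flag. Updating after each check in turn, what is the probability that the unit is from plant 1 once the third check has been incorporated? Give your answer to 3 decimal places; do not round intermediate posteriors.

After 'pass': P(plant 1) = 0.4·0.8500 / (0.4·0.8500 + 0.45·0.1500) ≈ 0.8344
After 'pass': P(plant 1) = 0.4·0.8344 / (0.4·0.8344 + 0.45·0.1656) ≈ 0.8174
After 'pass': P(plant 1) = 0.4·0.8174 / (0.4·0.8174 + 0.45·0.1826) ≈ 0.7992

0.799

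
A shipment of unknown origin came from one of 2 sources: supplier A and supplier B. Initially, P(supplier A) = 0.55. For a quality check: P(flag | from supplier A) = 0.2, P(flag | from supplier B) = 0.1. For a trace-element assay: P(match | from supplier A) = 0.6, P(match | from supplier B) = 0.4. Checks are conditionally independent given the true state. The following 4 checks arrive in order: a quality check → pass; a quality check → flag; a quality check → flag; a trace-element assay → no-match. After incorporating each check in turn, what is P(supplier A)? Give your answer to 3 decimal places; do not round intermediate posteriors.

0.743

After a quality check='pass': P(supplier A) = 0.8·0.5500 / (0.8·0.5500 + 0.9·0.4500) ≈ 0.5207
After a quality check='flag': P(supplier A) = 0.2·0.5207 / (0.2·0.5207 + 0.1·0.4793) ≈ 0.6848
After a quality check='flag': P(supplier A) = 0.2·0.6848 / (0.2·0.6848 + 0.1·0.3152) ≈ 0.8129
After a trace-element assay='no-match': P(supplier A) = 0.4·0.8129 / (0.4·0.8129 + 0.6·0.1871) ≈ 0.7434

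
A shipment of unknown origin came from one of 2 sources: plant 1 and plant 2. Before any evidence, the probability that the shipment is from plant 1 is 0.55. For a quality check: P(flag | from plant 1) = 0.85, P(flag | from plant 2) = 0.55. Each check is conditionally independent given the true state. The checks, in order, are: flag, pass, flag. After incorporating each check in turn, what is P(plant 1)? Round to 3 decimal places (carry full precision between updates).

After 'flag': P(plant 1) = 0.85·0.5500 / (0.85·0.5500 + 0.55·0.4500) ≈ 0.6538
After 'pass': P(plant 1) = 0.15·0.6538 / (0.15·0.6538 + 0.45·0.3462) ≈ 0.3864
After 'flag': P(plant 1) = 0.85·0.3864 / (0.85·0.3864 + 0.55·0.6136) ≈ 0.4932

0.493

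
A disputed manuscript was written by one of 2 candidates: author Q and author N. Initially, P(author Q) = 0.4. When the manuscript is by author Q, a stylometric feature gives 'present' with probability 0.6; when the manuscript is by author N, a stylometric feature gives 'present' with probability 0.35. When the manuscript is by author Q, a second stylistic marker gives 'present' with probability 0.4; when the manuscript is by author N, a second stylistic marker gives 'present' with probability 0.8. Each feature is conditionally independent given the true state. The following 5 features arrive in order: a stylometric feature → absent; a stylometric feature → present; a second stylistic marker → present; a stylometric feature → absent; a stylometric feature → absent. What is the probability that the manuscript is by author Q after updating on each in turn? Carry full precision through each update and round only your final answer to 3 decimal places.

After a stylometric feature='absent': P(author Q) = 0.4·0.4000 / (0.4·0.4000 + 0.65·0.6000) ≈ 0.2909
After a stylometric feature='present': P(author Q) = 0.6·0.2909 / (0.6·0.2909 + 0.35·0.7091) ≈ 0.4129
After a second stylistic marker='present': P(author Q) = 0.4·0.4129 / (0.4·0.4129 + 0.8·0.5871) ≈ 0.2602
After a stylometric feature='absent': P(author Q) = 0.4·0.2602 / (0.4·0.2602 + 0.65·0.7398) ≈ 0.1779
After a stylometric feature='absent': P(author Q) = 0.4·0.1779 / (0.4·0.1779 + 0.65·0.8221) ≈ 0.1175

0.118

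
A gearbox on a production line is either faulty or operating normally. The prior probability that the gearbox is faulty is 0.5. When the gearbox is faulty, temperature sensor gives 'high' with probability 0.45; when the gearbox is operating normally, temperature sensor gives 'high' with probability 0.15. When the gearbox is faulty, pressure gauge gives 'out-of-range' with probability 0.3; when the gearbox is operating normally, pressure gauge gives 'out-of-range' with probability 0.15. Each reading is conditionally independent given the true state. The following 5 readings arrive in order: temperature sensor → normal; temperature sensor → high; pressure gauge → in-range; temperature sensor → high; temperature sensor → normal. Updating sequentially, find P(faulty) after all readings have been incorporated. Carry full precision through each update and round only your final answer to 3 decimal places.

Each posterior becomes the prior for the next update.
After temperature sensor='normal': P(faulty) = 0.55·0.5000 / (0.55·0.5000 + 0.85·0.5000) ≈ 0.3929
After temperature sensor='high': P(faulty) = 0.45·0.3929 / (0.45·0.3929 + 0.15·0.6071) ≈ 0.6600
After pressure gauge='in-range': P(faulty) = 0.7·0.6600 / (0.7·0.6600 + 0.85·0.3400) ≈ 0.6152
After temperature sensor='high': P(faulty) = 0.45·0.6152 / (0.45·0.6152 + 0.15·0.3848) ≈ 0.8275
After temperature sensor='normal': P(faulty) = 0.55·0.8275 / (0.55·0.8275 + 0.85·0.1725) ≈ 0.7563

0.756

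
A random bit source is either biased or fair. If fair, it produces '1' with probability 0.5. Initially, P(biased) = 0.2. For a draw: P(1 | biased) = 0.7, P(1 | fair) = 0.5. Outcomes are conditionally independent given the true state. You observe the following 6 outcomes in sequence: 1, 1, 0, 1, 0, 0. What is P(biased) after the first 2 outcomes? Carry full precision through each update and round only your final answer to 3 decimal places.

After '1': P(biased) = 0.7·0.2000 / (0.7·0.2000 + 0.5·0.8000) ≈ 0.2593
After '1': P(biased) = 0.7·0.2593 / (0.7·0.2593 + 0.5·0.7407) ≈ 0.3289

0.329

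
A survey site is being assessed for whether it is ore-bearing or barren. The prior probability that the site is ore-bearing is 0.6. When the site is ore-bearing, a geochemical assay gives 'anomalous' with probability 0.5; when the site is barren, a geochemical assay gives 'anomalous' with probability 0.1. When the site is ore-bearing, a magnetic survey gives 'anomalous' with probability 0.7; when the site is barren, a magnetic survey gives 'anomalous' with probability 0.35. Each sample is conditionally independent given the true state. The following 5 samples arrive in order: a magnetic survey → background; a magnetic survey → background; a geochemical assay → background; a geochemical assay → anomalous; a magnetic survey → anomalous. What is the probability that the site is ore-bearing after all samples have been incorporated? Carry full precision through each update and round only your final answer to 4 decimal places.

Apply Bayes' rule sequentially, carrying P(ore) forward.
After a magnetic survey='background': P(ore) = 0.3·0.6000 / (0.3·0.6000 + 0.65·0.4000) ≈ 0.4091
After a magnetic survey='background': P(ore) = 0.3·0.4091 / (0.3·0.4091 + 0.65·0.5909) ≈ 0.2422
After a geochemical assay='background': P(ore) = 0.5·0.2422 / (0.5·0.2422 + 0.9·0.7578) ≈ 0.1508
After a geochemical assay='anomalous': P(ore) = 0.5·0.1508 / (0.5·0.1508 + 0.1·0.8492) ≈ 0.4702
After a magnetic survey='anomalous': P(ore) = 0.7·0.4702 / (0.7·0.4702 + 0.35·0.5298) ≈ 0.6397

0.6397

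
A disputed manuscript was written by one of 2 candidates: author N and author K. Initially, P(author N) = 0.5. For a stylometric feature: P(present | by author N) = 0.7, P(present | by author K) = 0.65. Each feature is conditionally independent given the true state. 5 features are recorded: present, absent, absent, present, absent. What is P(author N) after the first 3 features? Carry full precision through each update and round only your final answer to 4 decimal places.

0.4417

After 'present': P(author N) = 0.7·0.5000 / (0.7·0.5000 + 0.65·0.5000) ≈ 0.5185
After 'absent': P(author N) = 0.3·0.5185 / (0.3·0.5185 + 0.35·0.4815) ≈ 0.4800
After 'absent': P(author N) = 0.3·0.4800 / (0.3·0.4800 + 0.35·0.5200) ≈ 0.4417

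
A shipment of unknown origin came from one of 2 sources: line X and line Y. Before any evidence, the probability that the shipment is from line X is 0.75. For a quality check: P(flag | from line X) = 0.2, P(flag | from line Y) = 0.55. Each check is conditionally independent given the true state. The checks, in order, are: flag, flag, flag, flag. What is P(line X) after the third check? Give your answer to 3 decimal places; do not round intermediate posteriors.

0.126

After 'flag': P(line X) = 0.2·0.7500 / (0.2·0.7500 + 0.55·0.2500) ≈ 0.5217
After 'flag': P(line X) = 0.2·0.5217 / (0.2·0.5217 + 0.55·0.4783) ≈ 0.2840
After 'flag': P(line X) = 0.2·0.2840 / (0.2·0.2840 + 0.55·0.7160) ≈ 0.1261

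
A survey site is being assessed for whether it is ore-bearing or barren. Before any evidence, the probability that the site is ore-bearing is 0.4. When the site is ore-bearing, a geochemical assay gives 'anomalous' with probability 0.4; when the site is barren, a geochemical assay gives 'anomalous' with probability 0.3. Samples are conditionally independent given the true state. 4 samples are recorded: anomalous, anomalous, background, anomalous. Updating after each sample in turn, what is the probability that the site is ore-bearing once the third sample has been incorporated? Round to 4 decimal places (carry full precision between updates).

After 'anomalous': P(ore) = 0.4·0.4000 / (0.4·0.4000 + 0.3·0.6000) ≈ 0.4706
After 'anomalous': P(ore) = 0.4·0.4706 / (0.4·0.4706 + 0.3·0.5294) ≈ 0.5424
After 'background': P(ore) = 0.6·0.5424 / (0.6·0.5424 + 0.7·0.4576) ≈ 0.5039

0.5039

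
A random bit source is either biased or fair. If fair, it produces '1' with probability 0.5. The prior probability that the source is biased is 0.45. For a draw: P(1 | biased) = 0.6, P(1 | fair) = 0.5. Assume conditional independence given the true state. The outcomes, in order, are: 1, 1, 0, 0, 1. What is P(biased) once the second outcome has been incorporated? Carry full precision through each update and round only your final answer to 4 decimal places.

0.5409

Each posterior becomes the prior for the next update.
After '1': P(biased) = 0.6·0.4500 / (0.6·0.4500 + 0.5·0.5500) ≈ 0.4954
After '1': P(biased) = 0.6·0.4954 / (0.6·0.4954 + 0.5·0.5046) ≈ 0.5409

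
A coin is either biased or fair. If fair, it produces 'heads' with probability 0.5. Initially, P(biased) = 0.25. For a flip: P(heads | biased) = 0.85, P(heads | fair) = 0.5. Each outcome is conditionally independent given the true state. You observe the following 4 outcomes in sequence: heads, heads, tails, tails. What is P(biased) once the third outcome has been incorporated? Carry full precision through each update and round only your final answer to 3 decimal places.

0.224

After 'heads': P(biased) = 0.85·0.2500 / (0.85·0.2500 + 0.5·0.7500) ≈ 0.3617
After 'heads': P(biased) = 0.85·0.3617 / (0.85·0.3617 + 0.5·0.6383) ≈ 0.4907
After 'tails': P(biased) = 0.15·0.4907 / (0.15·0.4907 + 0.5·0.5093) ≈ 0.2242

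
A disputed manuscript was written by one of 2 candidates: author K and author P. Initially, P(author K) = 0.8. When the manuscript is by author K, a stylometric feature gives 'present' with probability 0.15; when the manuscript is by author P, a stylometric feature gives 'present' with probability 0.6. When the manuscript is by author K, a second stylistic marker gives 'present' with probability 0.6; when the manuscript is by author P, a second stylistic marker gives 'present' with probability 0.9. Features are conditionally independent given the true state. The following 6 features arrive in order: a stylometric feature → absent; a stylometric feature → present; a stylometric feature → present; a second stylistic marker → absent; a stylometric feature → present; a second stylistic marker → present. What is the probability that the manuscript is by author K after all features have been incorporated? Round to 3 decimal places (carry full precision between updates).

0.262

After a stylometric feature='absent': P(author K) = 0.85·0.8000 / (0.85·0.8000 + 0.4·0.2000) ≈ 0.8947
After a stylometric feature='present': P(author K) = 0.15·0.8947 / (0.15·0.8947 + 0.6·0.1053) ≈ 0.6800
After a stylometric feature='present': P(author K) = 0.15·0.6800 / (0.15·0.6800 + 0.6·0.3200) ≈ 0.3469
After a second stylistic marker='absent': P(author K) = 0.4·0.3469 / (0.4·0.3469 + 0.1·0.6531) ≈ 0.6800
After a stylometric feature='present': P(author K) = 0.15·0.6800 / (0.15·0.6800 + 0.6·0.3200) ≈ 0.3469
After a second stylistic marker='present': P(author K) = 0.6·0.3469 / (0.6·0.3469 + 0.9·0.6531) ≈ 0.2615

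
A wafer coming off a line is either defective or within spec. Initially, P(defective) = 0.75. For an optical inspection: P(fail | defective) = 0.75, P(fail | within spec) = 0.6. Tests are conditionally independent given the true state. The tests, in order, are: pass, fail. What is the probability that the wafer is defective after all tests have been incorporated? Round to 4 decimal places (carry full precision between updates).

Each posterior becomes the prior for the next update.
After 'pass': P(defective) = 0.25·0.7500 / (0.25·0.7500 + 0.4·0.2500) ≈ 0.6522
After 'fail': P(defective) = 0.75·0.6522 / (0.75·0.6522 + 0.6·0.3478) ≈ 0.7009

0.7009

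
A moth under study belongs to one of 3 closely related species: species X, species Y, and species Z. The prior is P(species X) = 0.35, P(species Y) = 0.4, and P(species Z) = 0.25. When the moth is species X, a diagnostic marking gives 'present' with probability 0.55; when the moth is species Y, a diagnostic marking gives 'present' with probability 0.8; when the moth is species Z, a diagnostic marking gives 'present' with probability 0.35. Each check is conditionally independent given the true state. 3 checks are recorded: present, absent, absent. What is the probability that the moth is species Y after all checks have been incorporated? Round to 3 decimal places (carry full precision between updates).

0.144

After 'present': normaliser = 0.55·0.3500 + 0.8·0.4000 + 0.35·0.2500; P(species X) ≈ 0.3208, P(species Y) ≈ 0.5333, P(species Z) ≈ 0.1458
After 'absent': normaliser = 0.45·0.3208 + 0.2·0.5333 + 0.65·0.1458; P(species X) ≈ 0.4175, P(species Y) ≈ 0.3084, P(species Z) ≈ 0.2741
After 'absent': normaliser = 0.45·0.4175 + 0.2·0.3084 + 0.65·0.2741; P(species X) ≈ 0.4392, P(species Y) ≈ 0.1442, P(species Z) ≈ 0.4165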